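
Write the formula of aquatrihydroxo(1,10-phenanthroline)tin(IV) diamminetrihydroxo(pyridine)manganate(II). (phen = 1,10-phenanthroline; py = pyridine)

Cation [Sn…]: ligand charges -3, Sn(IV) ⇒ ion charge 1+.
Anion [Mn…]: ligand charges -3, Mn(II) ⇒ ion charge 1−.
One 1+ cation balances one 1− anion.

[Sn(H2O)(OH)3(phen)][Mn(NH3)2(OH)3(py)]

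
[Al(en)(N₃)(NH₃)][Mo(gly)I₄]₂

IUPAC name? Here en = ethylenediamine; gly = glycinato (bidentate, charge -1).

Aluminium is always +3 in its complexes; the cation's ligand charges sum to -1, so the complex cation is 2+.
With 2 anions per cation, each anion must be 2/2 = 1−.
Anion: ligand charges sum to -5; for the ion to be 1−, Mo = +4.

ammineazido(ethylenediamine)aluminium(III) (glycinato)tetraiodomolybdate(IV)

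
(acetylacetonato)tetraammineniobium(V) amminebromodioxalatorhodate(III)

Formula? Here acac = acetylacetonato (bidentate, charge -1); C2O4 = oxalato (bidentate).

Cation [Nb…]: ligand charges -1, Nb(V) ⇒ ion charge 4+.
Anion [Rh…]: ligand charges -5, Rh(III) ⇒ ion charge 2−.
One 4+ cation requires 2 of the 2− anion.

[Nb(acac)(NH3)4][RhBr(C2O4)2(NH3)]2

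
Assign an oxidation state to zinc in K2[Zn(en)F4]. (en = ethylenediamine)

+2

2 potassium outside the brackets (+1 each) → the complex ion is 2−.
Ligand charges: 4×F = -4; 1×en neutral; sum -4.
Zn + (-4) = 2− ⇒ Zn is +2.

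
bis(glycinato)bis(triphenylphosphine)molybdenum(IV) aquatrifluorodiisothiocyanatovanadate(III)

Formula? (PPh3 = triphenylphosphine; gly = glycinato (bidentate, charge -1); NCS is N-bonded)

[Mo(gly)2(PPh3)2][VF3(H2O)(NCS)2]

Cation [Mo…]: ligand charges -2, Mo(IV) ⇒ ion charge 2+.
Anion [V…]: ligand charges -5, V(III) ⇒ ion charge 2−.
One 2+ cation balances one 2− anion.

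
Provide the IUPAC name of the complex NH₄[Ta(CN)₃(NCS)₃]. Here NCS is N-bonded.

ammonium tricyanotriisothiocyanatotantalate(V)

The 1 ammonium counter-ion carries a total charge of +1, so each complex ion is 1−.
Ligand charges: 3×cyano (-1 each), 3×isothiocyanato (-1 each); total -6. So Ta + (-6) = 1−, giving Ta = +5.
The complex ion is anionic, so tantalum takes the -ate form tantalate(V).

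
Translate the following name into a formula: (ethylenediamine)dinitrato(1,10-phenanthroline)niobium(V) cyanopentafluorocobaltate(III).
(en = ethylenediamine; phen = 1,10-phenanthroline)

[Nb(en)(NO3)2(phen)][Co(CN)F5]

Cation [Nb…]: ligand charges -2, Nb(V) ⇒ ion charge 3+.
Anion [Co…]: ligand charges -6, Co(III) ⇒ ion charge 3−.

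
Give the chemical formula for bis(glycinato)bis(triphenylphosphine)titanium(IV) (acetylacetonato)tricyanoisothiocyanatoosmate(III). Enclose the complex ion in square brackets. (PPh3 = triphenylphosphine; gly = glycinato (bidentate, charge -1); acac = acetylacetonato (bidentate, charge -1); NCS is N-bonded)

Cation [Ti…]: ligand charges -2, Ti(IV) ⇒ ion charge 2+.
Anion [Os…]: ligand charges -5, Os(III) ⇒ ion charge 2−.
One 2+ cation balances one 2− anion.

[Ti(gly)2(PPh3)2][Os(acac)(CN)3(NCS)]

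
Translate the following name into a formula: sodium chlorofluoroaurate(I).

Na[AuClF]

Ligands: 1 fluoro (F, -1), 1 chloro (Cl, -1). Ligand charge sum = -2.
With Au in oxidation state +1, the complex ion is [Au...]^1−.
Charge balance with sodium (+1) requires 1 complex ion per 1 sodium.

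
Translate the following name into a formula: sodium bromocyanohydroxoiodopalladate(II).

Na2[PdBr(CN)I(OH)]

Ligands: 1 iodo (I, -1), 1 hydroxo (OH, -1), 1 bromo (Br, -1), 1 cyano (CN, -1). Ligand charge sum = -4.
Charge balance with sodium (+1) requires 1 complex ion per 2 sodium.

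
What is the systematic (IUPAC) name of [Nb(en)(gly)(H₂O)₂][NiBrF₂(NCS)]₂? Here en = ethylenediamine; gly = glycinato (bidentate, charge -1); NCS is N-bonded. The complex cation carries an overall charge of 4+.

Both ions are complex: the cation is named first with the plain metal name, the anion second with the -ate form; each ion's ligands are alphabetised independently.
The complex cation is given as 4+; its ligand charges sum to -1, so Nb = +5.
With 2 anions per cation, each anion must be 4/2 = 2−.
Anion: ligand charges sum to -4; for the ion to be 2−, Ni = +2.

diaqua(ethylenediamine)(glycinato)niobium(V) bromodifluoroisothiocyanatonickelate(II)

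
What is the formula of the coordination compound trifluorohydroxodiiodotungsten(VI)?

Ligands: 1 hydroxo (OH, -1), 2 iodo (I, -1), 3 fluoro (F, -1). Ligand charge sum = -6.
With W in oxidation state +6, the complex ion is [W...].

[WF3I2(OH)]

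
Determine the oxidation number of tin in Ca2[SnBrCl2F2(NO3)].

2 calcium outside the brackets (+2 each) → the complex ion is 4−.
Ligand charges: 2×Cl = -2; 1×Br = -1; 2×F = -2; 1×NO3 = -1; sum -6.
Sn + (-6) = 4− ⇒ Sn is +2.

+2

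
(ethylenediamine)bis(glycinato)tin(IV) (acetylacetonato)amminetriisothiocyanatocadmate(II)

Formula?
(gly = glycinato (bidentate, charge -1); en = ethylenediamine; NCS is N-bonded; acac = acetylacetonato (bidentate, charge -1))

[Sn(en)(gly)2][Cd(acac)(NCS)3(NH3)]

Cation [Sn…]: ligand charges -2, Sn(IV) ⇒ ion charge 2+.
Anion [Cd…]: ligand charges -4, Cd(II) ⇒ ion charge 2−.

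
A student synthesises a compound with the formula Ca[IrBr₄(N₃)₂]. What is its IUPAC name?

The 1 calcium counter-ion carries a total charge of +2, so each complex ion is 2−.
Ligand charges: 4×bromo (-1 each), 2×azido (-1 each); total -6. So Ir + (-6) = 2−, giving Ir = +4.
Ligands are named alphabetically: azido before bromo.
The complex ion is anionic, so iridium takes the -ate form iridate(IV).

calcium diazidotetrabromoiridate(IV)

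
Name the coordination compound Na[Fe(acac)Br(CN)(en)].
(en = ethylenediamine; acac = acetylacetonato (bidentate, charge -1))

The 1 sodium counter-ion carries a total charge of +1, so each complex ion is 1−.
Ligand charges: 1×ethylenediamine (neutral), 1×cyano (-1 each), 1×bromo (-1 each), 1×acetylacetonato (-1 each); total -3. So Fe + (-3) = 1−, giving Fe = +2.
Ligands are named alphabetically: acetylacetonato before bromo before cyano before ethylenediamine.
The complex ion is anionic, so iron takes the -ate form ferrate(II).

sodium (acetylacetonato)bromocyano(ethylenediamine)ferrate(II)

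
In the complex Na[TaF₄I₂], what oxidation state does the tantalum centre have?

1 sodium outside the brackets (+1 each) → the complex ion is 1−.
Ligand charges: 2×I = -2; 4×F = -4; sum -6.
Ta + (-6) = 1− ⇒ Ta is +5.

+5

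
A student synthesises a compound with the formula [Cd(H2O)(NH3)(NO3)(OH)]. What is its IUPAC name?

There is no counter-ion, so the complex is neutral overall.
Ligand charges: 1×ammine (neutral), 1×aqua (neutral), 1×nitrato (-1 each), 1×hydroxo (-1 each); total -2. So Cd + (-2) = 0, giving Cd = +2.
Ligands are named alphabetically: ammine before aqua before hydroxo before nitrato.

ammineaquahydroxonitratocadmium(II)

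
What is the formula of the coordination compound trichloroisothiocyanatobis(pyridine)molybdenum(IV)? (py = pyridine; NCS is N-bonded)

[MoCl3(NCS)(py)2]

Ligands: 2 pyridine (py, neutral), 1 isothiocyanato (NCS, -1), 3 chloro (Cl, -1). Ligand charge sum = -4.
With Mo in oxidation state +4, the complex ion is [Mo...].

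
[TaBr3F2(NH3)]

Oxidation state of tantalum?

+5

No counter-ion: the bracketed complex is neutral.
Ligand charges: 1×NH3 neutral; 2×F = -2; 3×Br = -3; sum -5.
Ta + (-5) = 0 ⇒ Ta is +5.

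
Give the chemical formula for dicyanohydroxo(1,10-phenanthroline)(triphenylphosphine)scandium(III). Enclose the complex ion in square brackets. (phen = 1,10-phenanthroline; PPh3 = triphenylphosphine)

Ligands: 2 cyano (CN, -1), 1 1,10-phenanthroline (phen, neutral), 1 triphenylphosphine (PPh3, neutral), 1 hydroxo (OH, -1). Ligand charge sum = -3.
With Sc in oxidation state +3, the complex ion is [Sc...].

[Sc(CN)2(OH)(phen)(PPh3)]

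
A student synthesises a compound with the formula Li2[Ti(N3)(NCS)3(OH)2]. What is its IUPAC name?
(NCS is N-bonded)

lithium azidodihydroxotriisothiocyanatotitanate(IV)

The 2 lithium counter-ions carry a total charge of +2, so each complex ion is 2−.
Ligand charges: 2×hydroxo (-1 each), 1×azido (-1 each), 3×isothiocyanato (-1 each); total -6. So Ti + (-6) = 2−, giving Ti = +4.
Ligands are named alphabetically: azido before hydroxo before isothiocyanato.
The complex ion is anionic, so titanium takes the -ate form titanate(IV).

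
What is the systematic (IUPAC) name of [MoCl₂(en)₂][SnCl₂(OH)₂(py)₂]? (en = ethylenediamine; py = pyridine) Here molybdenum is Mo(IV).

dichlorobis(ethylenediamine)molybdenum(IV) dichlorodihydroxobis(pyridine)stannate(II)

Both ions are complex: the cation is named first with the plain metal name, the anion second with the -ate form; each ion's ligands are alphabetised independently.
Mo is given as +4; the cation's ligand charges sum to -2, so the complex cation is 2+.
A 1:1 salt means the anion carries the equal and opposite charge, 2−.
Anion: ligand charges sum to -4; for the ion to be 2−, Sn = +2.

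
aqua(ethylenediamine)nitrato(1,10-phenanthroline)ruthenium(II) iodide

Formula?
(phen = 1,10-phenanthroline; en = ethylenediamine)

Ligands: 1 1,10-phenanthroline (phen, neutral), 1 ethylenediamine (en, neutral), 1 aqua (H2O, neutral), 1 nitrato (NO3, -1). Ligand charge sum = -1.
With Ru in oxidation state +2, the complex ion is [Ru...]^1+.
Charge balance with iodide (-1) requires 1 complex ion per 1 iodide.

[Ru(en)(H2O)(NO3)(phen)]I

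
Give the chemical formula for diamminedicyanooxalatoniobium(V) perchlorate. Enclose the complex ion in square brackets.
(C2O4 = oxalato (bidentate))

Ligands: 2 cyano (CN, -1), 1 oxalato (C2O4, -2), 2 ammine (NH3, neutral). Ligand charge sum = -4.
With Nb in oxidation state +5, the complex ion is [Nb...]^1+.
Charge balance with perchlorate (-1) requires 1 complex ion per 1 perchlorate.

[Nb(C2O4)(CN)2(NH3)2]ClO4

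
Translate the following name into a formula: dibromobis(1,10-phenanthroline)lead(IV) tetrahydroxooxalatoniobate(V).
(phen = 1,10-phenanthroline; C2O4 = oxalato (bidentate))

Cation [Pb…]: ligand charges -2, Pb(IV) ⇒ ion charge 2+.
Anion [Nb…]: ligand charges -6, Nb(V) ⇒ ion charge 1−.
One 2+ cation requires 2 of the 1− anion.

[PbBr2(phen)2][Nb(C2O4)(OH)4]2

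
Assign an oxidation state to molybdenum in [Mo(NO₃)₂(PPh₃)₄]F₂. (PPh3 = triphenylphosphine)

+4

2 fluoride outside the brackets (-1 each) → the complex ion is 2+.
Ligand charges: 4×PPh3 neutral; 2×NO3 = -2; sum -2.
Mo + (-2) = 2+ ⇒ Mo is +4.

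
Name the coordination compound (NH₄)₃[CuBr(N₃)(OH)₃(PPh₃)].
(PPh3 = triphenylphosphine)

ammonium azidobromotrihydroxo(triphenylphosphine)cuprate(II)

The 3 ammonium counter-ions carry a total charge of +3, so each complex ion is 3−.
Ligand charges: 1×azido (-1 each), 1×triphenylphosphine (neutral), 3×hydroxo (-1 each), 1×bromo (-1 each); total -5. So Cu + (-5) = 3−, giving Cu = +2.
Ligands are named alphabetically: azido before bromo before hydroxo before triphenylphosphine.
The complex ion is anionic, so copper takes the -ate form cuprate(II).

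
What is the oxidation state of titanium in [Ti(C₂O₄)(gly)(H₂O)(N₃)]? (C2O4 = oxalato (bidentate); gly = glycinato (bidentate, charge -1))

+4

No counter-ion: the bracketed complex is neutral.
Ligand charges: 1×H2O neutral; 1×C2O4 = -2; 1×N3 = -1; 1×gly = -1; sum -4.
Ti + (-4) = 0 ⇒ Ti is +4.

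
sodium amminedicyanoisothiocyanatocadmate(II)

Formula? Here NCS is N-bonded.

Ligands: 1 ammine (NH3, neutral), 1 isothiocyanato (NCS, -1), 2 cyano (CN, -1). Ligand charge sum = -3.
Charge balance with sodium (+1) requires 1 complex ion per 1 sodium.

Na[Cd(CN)2(NCS)(NH3)]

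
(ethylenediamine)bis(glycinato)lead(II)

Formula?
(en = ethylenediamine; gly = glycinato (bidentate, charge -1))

Ligands: 1 ethylenediamine (en, neutral), 2 glycinato (gly, -1). Ligand charge sum = -2.
With Pb in oxidation state +2, the complex ion is [Pb...].

[Pb(en)(gly)2]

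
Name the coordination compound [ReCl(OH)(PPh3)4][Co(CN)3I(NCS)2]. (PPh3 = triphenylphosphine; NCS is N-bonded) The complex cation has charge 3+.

chlorohydroxotetrakis(triphenylphosphine)rhenium(V) tricyanoiododiisothiocyanatocobaltate(III)

Both ions are complex: the cation is named first with the plain metal name, the anion second with the -ate form; each ion's ligands are alphabetised independently.
The complex cation is given as 3+; its ligand charges sum to -2, so Re = +5.
A 1:1 salt means the anion carries the equal and opposite charge, 3−.
Anion: ligand charges sum to -6; for the ion to be 3−, Co = +3.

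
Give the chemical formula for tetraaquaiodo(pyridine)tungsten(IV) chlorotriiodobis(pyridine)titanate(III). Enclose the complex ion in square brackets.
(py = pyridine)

Cation [W…]: ligand charges -1, W(IV) ⇒ ion charge 3+.
Anion [Ti…]: ligand charges -4, Ti(III) ⇒ ion charge 1−.

[W(H2O)4I(py)][TiClI3(py)2]3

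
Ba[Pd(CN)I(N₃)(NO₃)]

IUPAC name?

The 1 barium counter-ion carries a total charge of +2, so each complex ion is 2−.
Ligand charges: 1×nitrato (-1 each), 1×cyano (-1 each), 1×iodo (-1 each), 1×azido (-1 each); total -4. So Pd + (-4) = 2−, giving Pd = +2.
Ligands are named alphabetically: azido before cyano before iodo before nitrato.
The complex ion is anionic, so palladium takes the -ate form palladate(II).

barium azidocyanoiodonitratopalladate(II)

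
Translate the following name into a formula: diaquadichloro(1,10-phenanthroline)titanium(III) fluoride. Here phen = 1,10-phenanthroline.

[TiCl2(H2O)2(phen)]F

Ligands: 1 1,10-phenanthroline (phen, neutral), 2 aqua (H2O, neutral), 2 chloro (Cl, -1). Ligand charge sum = -2.
Charge balance with fluoride (-1) requires 1 complex ion per 1 fluoride.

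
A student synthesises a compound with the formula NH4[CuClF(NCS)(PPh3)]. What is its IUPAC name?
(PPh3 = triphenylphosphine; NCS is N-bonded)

The 1 ammonium counter-ion carries a total charge of +1, so each complex ion is 1−.
Ligand charges: 1×triphenylphosphine (neutral), 1×isothiocyanato (-1 each), 1×chloro (-1 each), 1×fluoro (-1 each); total -3. So Cu + (-3) = 1−, giving Cu = +2.
The complex ion is anionic, so copper takes the -ate form cuprate(II).

ammonium chlorofluoroisothiocyanato(triphenylphosphine)cuprate(II)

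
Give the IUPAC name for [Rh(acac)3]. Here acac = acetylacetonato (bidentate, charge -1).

There is no counter-ion, so the complex is neutral overall.
Ligand charges: 3×acetylacetonato (-1 each); total -3. So Rh + (-3) = 0, giving Rh = +3.

tris(acetylacetonato)rhodium(III)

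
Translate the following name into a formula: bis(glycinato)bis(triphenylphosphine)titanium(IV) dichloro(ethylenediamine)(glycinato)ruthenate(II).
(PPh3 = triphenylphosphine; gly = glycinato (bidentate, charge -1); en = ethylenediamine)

Cation [Ti…]: ligand charges -2, Ti(IV) ⇒ ion charge 2+.
Anion [Ru…]: ligand charges -3, Ru(II) ⇒ ion charge 1−.
One 2+ cation requires 2 of the 1− anion.

[Ti(gly)2(PPh3)2][RuCl2(en)(gly)]2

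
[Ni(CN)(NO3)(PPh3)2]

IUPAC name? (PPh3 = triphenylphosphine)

cyanonitratobis(triphenylphosphine)nickel(II)

There is no counter-ion, so the complex is neutral overall.
Ligand charges: 1×cyano (-1 each), 2×triphenylphosphine (neutral), 1×nitrato (-1 each); total -2. So Ni + (-2) = 0, giving Ni = +2.
Ligands are named alphabetically: cyano before nitrato before triphenylphosphine.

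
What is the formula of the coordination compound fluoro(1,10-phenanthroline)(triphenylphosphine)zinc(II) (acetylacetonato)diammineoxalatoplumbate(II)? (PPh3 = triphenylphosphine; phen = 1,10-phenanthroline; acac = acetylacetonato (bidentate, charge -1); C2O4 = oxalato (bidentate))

[ZnF(phen)(PPh3)][Pb(acac)(C2O4)(NH3)2]

Cation [Zn…]: ligand charges -1, Zn(II) ⇒ ion charge 1+.
Anion [Pb…]: ligand charges -3, Pb(II) ⇒ ion charge 1−.
One 1+ cation balances one 1− anion.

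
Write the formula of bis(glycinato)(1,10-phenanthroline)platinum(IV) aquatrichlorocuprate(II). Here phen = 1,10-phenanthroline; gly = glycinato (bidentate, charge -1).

Cation [Pt…]: ligand charges -2, Pt(IV) ⇒ ion charge 2+.
Anion [Cu…]: ligand charges -3, Cu(II) ⇒ ion charge 1−.
One 2+ cation requires 2 of the 1− anion.

[Pt(gly)2(phen)][CuCl3(H2O)]2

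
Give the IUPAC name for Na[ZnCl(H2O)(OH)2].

The 1 sodium counter-ion carries a total charge of +1, so each complex ion is 1−.
Ligand charges: 1×aqua (neutral), 2×hydroxo (-1 each), 1×chloro (-1 each); total -3. So Zn + (-3) = 1−, giving Zn = +2.
Ligands are named alphabetically: aqua before chloro before hydroxo.
The complex ion is anionic, so zinc takes the -ate form zincate(II).

sodium aquachlorodihydroxozincate(II)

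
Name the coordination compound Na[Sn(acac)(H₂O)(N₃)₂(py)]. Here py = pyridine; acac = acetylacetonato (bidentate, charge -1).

sodium (acetylacetonato)aquadiazido(pyridine)stannate(II)

The 1 sodium counter-ion carries a total charge of +1, so each complex ion is 1−.
Ligand charges: 1×pyridine (neutral), 1×aqua (neutral), 1×acetylacetonato (-1 each), 2×azido (-1 each); total -3. So Sn + (-3) = 1−, giving Sn = +2.
Ligands are named alphabetically: acetylacetonato before aqua before azido before pyridine.
The complex ion is anionic, so tin takes the -ate form stannate(II).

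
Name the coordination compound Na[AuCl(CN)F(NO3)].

sodium chlorocyanofluoronitratoaurate(III)

The 1 sodium counter-ion carries a total charge of +1, so each complex ion is 1−.
Ligand charges: 1×nitrato (-1 each), 1×cyano (-1 each), 1×chloro (-1 each), 1×fluoro (-1 each); total -4. So Au + (-4) = 1−, giving Au = +3.
The complex ion is anionic, so gold takes the -ate form aurate(III).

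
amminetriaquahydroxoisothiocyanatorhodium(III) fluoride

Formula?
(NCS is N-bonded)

Ligands: 1 hydroxo (OH, -1), 1 isothiocyanato (NCS, -1), 1 ammine (NH3, neutral), 3 aqua (H2O, neutral). Ligand charge sum = -2.
Charge balance with fluoride (-1) requires 1 complex ion per 1 fluoride.

[Rh(H2O)3(NCS)(NH3)(OH)]F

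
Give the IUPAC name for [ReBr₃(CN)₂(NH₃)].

There is no counter-ion, so the complex is neutral overall.
Ligand charges: 2×cyano (-1 each), 1×ammine (neutral), 3×bromo (-1 each); total -5. So Re + (-5) = 0, giving Re = +5.
Ligands are named alphabetically: ammine before bromo before cyano.

amminetribromodicyanorhenium(V)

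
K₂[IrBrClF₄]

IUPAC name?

potassium bromochlorotetrafluoroiridate(IV)

The 2 potassium counter-ions carry a total charge of +2, so each complex ion is 2−.
Ligand charges: 4×fluoro (-1 each), 1×chloro (-1 each), 1×bromo (-1 each); total -6. So Ir + (-6) = 2−, giving Ir = +4.
The complex ion is anionic, so iridium takes the -ate form iridate(IV).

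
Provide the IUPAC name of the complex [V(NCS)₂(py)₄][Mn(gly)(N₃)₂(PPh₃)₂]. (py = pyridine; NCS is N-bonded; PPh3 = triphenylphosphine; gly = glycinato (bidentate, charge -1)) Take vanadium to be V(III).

diisothiocyanatotetrakis(pyridine)vanadium(III) diazido(glycinato)bis(triphenylphosphine)manganate(II)

Both ions are complex: the cation is named first with the plain metal name, the anion second with the -ate form; each ion's ligands are alphabetised independently.
V is given as +3; the cation's ligand charges sum to -2, so the complex cation is 1+.
A 1:1 salt means the anion carries the equal and opposite charge, 1−.
Anion: ligand charges sum to -3; for the ion to be 1−, Mn = +2.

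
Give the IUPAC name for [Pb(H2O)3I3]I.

triaquatriiodolead(IV) iodide

The 1 iodide counter-ion carries a total charge of -1, so each complex ion is 1+.
Ligand charges: 3×aqua (neutral), 3×iodo (-1 each); total -3. So Pb + (-3) = 1+, giving Pb = +4.
Ligands are named alphabetically: aqua before iodo.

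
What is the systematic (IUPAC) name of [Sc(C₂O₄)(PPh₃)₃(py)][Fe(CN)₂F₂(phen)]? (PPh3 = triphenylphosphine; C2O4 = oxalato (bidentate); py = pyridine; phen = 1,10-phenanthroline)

oxalato(pyridine)tris(triphenylphosphine)scandium(III) dicyanodifluoro(1,10-phenanthroline)ferrate(III)

Scandium is always +3 in its complexes; the cation's ligand charges sum to -2, so the complex cation is 1+.
A 1:1 salt means the anion carries the equal and opposite charge, 1−.
Anion: ligand charges sum to -4; for the ion to be 1−, Fe = +3.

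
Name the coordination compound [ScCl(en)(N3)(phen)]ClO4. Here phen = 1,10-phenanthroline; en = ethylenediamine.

azidochloro(ethylenediamine)(1,10-phenanthroline)scandium(III) perchlorate

The 1 perchlorate counter-ion carries a total charge of -1, so each complex ion is 1+.
Ligand charges: 1×azido (-1 each), 1×1,10-phenanthroline (neutral), 1×ethylenediamine (neutral), 1×chloro (-1 each); total -2. So Sc + (-2) = 1+, giving Sc = +3.
Ligands are named alphabetically: azido before chloro before ethylenediamine before phenanthroline.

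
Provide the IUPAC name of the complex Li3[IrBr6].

lithium hexabromoiridate(III)

The 3 lithium counter-ions carry a total charge of +3, so each complex ion is 3−.
Ligand charges: 6×bromo (-1 each); total -6. So Ir + (-6) = 3−, giving Ir = +3.
The complex ion is anionic, so iridium takes the -ate form iridate(III).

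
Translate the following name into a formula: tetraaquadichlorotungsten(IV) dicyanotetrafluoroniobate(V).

[WCl2(H2O)4][Nb(CN)2F4]2

Cation [W…]: ligand charges -2, W(IV) ⇒ ion charge 2+.
Anion [Nb…]: ligand charges -6, Nb(V) ⇒ ion charge 1−.
One 2+ cation requires 2 of the 1− anion.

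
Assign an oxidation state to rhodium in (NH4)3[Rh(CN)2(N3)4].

+3

3 ammonium outside the brackets (+1 each) → the complex ion is 3−.
Ligand charges: 4×N3 = -4; 2×CN = -2; sum -6.
Rh + (-6) = 3− ⇒ Rh is +3.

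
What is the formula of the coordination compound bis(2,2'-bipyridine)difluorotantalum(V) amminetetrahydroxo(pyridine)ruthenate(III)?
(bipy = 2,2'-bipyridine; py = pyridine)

[Ta(bipy)2F2][Ru(NH3)(OH)4(py)]3

Cation [Ta…]: ligand charges -2, Ta(V) ⇒ ion charge 3+.
Anion [Ru…]: ligand charges -4, Ru(III) ⇒ ion charge 1−.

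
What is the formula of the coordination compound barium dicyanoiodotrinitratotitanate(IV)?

Ligands: 1 iodo (I, -1), 2 cyano (CN, -1), 3 nitrato (NO3, -1). Ligand charge sum = -6.
With Ti in oxidation state +4, the complex ion is [Ti...]^2−.
Charge balance with barium (+2) requires 1 complex ion per 1 barium.

Ba[Ti(CN)2I(NO3)3]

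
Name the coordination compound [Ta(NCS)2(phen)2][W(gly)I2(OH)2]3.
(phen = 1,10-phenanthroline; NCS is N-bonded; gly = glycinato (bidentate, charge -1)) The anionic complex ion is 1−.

diisothiocyanatobis(1,10-phenanthroline)tantalum(V) (glycinato)dihydroxodiiodotungstate(IV)

Both ions are complex: the cation is named first with the plain metal name, the anion second with the -ate form; each ion's ligands are alphabetised independently.
The complex anion is given as 1−; its ligand charges sum to -5, so W = +4.
With 3 anions per cation, the cation must be 3×1 = 3+.
Cation: ligand charges sum to -2; for the ion to be 3+, Ta = +5.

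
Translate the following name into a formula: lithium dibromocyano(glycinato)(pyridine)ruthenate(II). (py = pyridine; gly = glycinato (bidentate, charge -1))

Ligands: 1 cyano (CN, -1), 2 bromo (Br, -1), 1 pyridine (py, neutral), 1 glycinato (gly, -1). Ligand charge sum = -4.
With Ru in oxidation state +2, the complex ion is [Ru...]^2−.
Charge balance with lithium (+1) requires 1 complex ion per 2 lithium.

Li2[RuBr2(CN)(gly)(py)]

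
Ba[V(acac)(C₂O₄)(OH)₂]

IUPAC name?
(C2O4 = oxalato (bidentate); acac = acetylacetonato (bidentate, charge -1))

The 1 barium counter-ion carries a total charge of +2, so each complex ion is 2−.
Ligand charges: 2×hydroxo (-1 each), 1×oxalato (-2 each), 1×acetylacetonato (-1 each); total -5. So V + (-5) = 2−, giving V = +3.
The complex ion is anionic, so vanadium takes the -ate form vanadate(III).

barium (acetylacetonato)dihydroxooxalatovanadate(III)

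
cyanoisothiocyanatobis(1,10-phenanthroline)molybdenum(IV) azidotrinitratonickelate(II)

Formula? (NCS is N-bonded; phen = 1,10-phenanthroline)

[Mo(CN)(NCS)(phen)2][Ni(N3)(NO3)3]

Cation [Mo…]: ligand charges -2, Mo(IV) ⇒ ion charge 2+.
Anion [Ni…]: ligand charges -4, Ni(II) ⇒ ion charge 2−.
One 2+ cation balances one 2− anion.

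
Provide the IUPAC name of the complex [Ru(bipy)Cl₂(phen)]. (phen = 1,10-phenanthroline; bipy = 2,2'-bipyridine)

There is no counter-ion, so the complex is neutral overall.
Ligand charges: 1×1,10-phenanthroline (neutral), 2×chloro (-1 each), 1×2,2'-bipyridine (neutral); total -2. So Ru + (-2) = 0, giving Ru = +2.
Ligands are named alphabetically: bipyridine before chloro before phenanthroline.

(2,2'-bipyridine)dichloro(1,10-phenanthroline)ruthenium(II)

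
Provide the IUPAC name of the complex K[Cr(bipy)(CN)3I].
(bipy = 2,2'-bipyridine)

The 1 potassium counter-ion carries a total charge of +1, so each complex ion is 1−.
Ligand charges: 1×2,2'-bipyridine (neutral), 3×cyano (-1 each), 1×iodo (-1 each); total -4. So Cr + (-4) = 1−, giving Cr = +3.
The complex ion is anionic, so chromium takes the -ate form chromate(III).

potassium (2,2'-bipyridine)tricyanoiodochromate(III)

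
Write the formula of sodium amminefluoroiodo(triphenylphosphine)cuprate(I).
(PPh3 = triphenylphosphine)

Ligands: 1 iodo (I, -1), 1 ammine (NH3, neutral), 1 triphenylphosphine (PPh3, neutral), 1 fluoro (F, -1). Ligand charge sum = -2.
With Cu in oxidation state +1, the complex ion is [Cu...]^1−.
Charge balance with sodium (+1) requires 1 complex ion per 1 sodium.

Na[CuFI(NH3)(PPh3)]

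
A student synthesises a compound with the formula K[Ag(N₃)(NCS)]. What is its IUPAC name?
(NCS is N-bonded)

potassium azidoisothiocyanatoargentate(I)

The 1 potassium counter-ion carries a total charge of +1, so each complex ion is 1−.
Ligand charges: 1×isothiocyanato (-1 each), 1×azido (-1 each); total -2. So Ag + (-2) = 1−, giving Ag = +1.
Ligands are named alphabetically: azido before isothiocyanato.
The complex ion is anionic, so silver takes the -ate form argentate(I).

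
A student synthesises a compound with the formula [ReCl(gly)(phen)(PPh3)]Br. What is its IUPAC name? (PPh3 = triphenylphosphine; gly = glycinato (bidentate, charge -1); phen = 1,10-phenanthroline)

chloro(glycinato)(1,10-phenanthroline)(triphenylphosphine)rhenium(III) bromide

The 1 bromide counter-ion carries a total charge of -1, so each complex ion is 1+.
Ligand charges: 1×triphenylphosphine (neutral), 1×glycinato (-1 each), 1×1,10-phenanthroline (neutral), 1×chloro (-1 each); total -2. So Re + (-2) = 1+, giving Re = +3.
Ligands are named alphabetically: chloro before glycinato before phenanthroline before triphenylphosphine.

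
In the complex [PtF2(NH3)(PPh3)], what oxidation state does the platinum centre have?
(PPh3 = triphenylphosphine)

No counter-ion: the bracketed complex is neutral.
Ligand charges: 1×PPh3 neutral; 2×F = -2; 1×NH3 neutral; sum -2.
Pt + (-2) = 0 ⇒ Pt is +2.

+2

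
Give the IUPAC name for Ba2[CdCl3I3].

barium trichlorotriiodocadmate(II)

The 2 barium counter-ions carry a total charge of +4, so each complex ion is 4−.
Ligand charges: 3×iodo (-1 each), 3×chloro (-1 each); total -6. So Cd + (-6) = 4−, giving Cd = +2.
Ligands are named alphabetically: chloro before iodo.
The complex ion is anionic, so cadmium takes the -ate form cadmate(II).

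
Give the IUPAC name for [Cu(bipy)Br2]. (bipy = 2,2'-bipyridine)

There is no counter-ion, so the complex is neutral overall.
Ligand charges: 1×2,2'-bipyridine (neutral), 2×bromo (-1 each); total -2. So Cu + (-2) = 0, giving Cu = +2.
Ligands are named alphabetically: bipyridine before bromo.

(2,2'-bipyridine)dibromocopper(II)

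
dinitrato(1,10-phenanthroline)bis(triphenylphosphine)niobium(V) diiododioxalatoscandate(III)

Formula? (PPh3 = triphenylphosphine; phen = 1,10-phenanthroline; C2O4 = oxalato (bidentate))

[Nb(NO3)2(phen)(PPh3)2][Sc(C2O4)2I2]

Cation [Nb…]: ligand charges -2, Nb(V) ⇒ ion charge 3+.
Anion [Sc…]: ligand charges -6, Sc(III) ⇒ ion charge 3−.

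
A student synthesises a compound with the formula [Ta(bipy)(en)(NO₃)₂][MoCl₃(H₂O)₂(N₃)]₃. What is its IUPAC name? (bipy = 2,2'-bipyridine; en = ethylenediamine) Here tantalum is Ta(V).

Ta is given as +5; the cation's ligand charges sum to -2, so the complex cation is 3+.
With 3 anions per cation, each anion must be 3/3 = 1−.
Anion: ligand charges sum to -4; for the ion to be 1−, Mo = +3.

(2,2'-bipyridine)(ethylenediamine)dinitratotantalum(V) diaquaazidotrichloromolybdate(III)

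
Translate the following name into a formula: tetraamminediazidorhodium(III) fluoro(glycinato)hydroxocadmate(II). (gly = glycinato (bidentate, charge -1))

[Rh(N3)2(NH3)4][CdF(gly)(OH)]

Cation [Rh…]: ligand charges -2, Rh(III) ⇒ ion charge 1+.
Anion [Cd…]: ligand charges -3, Cd(II) ⇒ ion charge 1−.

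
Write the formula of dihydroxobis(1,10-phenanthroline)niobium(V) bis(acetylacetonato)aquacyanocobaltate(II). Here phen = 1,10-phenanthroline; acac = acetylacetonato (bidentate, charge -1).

[Nb(OH)2(phen)2][Co(acac)2(CN)(H2O)]3

Cation [Nb…]: ligand charges -2, Nb(V) ⇒ ion charge 3+.
Anion [Co…]: ligand charges -3, Co(II) ⇒ ion charge 1−.
One 3+ cation requires 3 of the 1− anion.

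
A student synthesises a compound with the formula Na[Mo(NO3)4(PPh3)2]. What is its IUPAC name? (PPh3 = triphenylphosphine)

The 1 sodium counter-ion carries a total charge of +1, so each complex ion is 1−.
Ligand charges: 4×nitrato (-1 each), 2×triphenylphosphine (neutral); total -4. So Mo + (-4) = 1−, giving Mo = +3.
Ligands are named alphabetically: nitrato before triphenylphosphine.
The complex ion is anionic, so molybdenum takes the -ate form molybdate(III).

sodium tetranitratobis(triphenylphosphine)molybdate(III)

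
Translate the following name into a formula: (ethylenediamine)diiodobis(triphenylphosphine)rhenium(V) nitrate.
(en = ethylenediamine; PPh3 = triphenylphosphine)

Ligands: 1 ethylenediamine (en, neutral), 2 iodo (I, -1), 2 triphenylphosphine (PPh3, neutral). Ligand charge sum = -2.
With Re in oxidation state +5, the complex ion is [Re...]^3+.
Charge balance with nitrate (-1) requires 1 complex ion per 3 nitrate.

[Re(en)I2(PPh3)2](NO3)3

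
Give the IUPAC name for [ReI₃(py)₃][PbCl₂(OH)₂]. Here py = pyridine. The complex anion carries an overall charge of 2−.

triiodotris(pyridine)rhenium(V) dichlorodihydroxoplumbate(II)

Both ions are complex: the cation is named first with the plain metal name, the anion second with the -ate form; each ion's ligands are alphabetised independently.
The complex anion is given as 2−; its ligand charges sum to -4, so Pb = +2.
A 1:1 salt means the cation carries the equal and opposite charge, 2+.
Cation: ligand charges sum to -3; for the ion to be 2+, Re = +5.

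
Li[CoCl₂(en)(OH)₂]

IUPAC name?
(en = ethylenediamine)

The 1 lithium counter-ion carries a total charge of +1, so each complex ion is 1−.
Ligand charges: 2×chloro (-1 each), 2×hydroxo (-1 each), 1×ethylenediamine (neutral); total -4. So Co + (-4) = 1−, giving Co = +3.
Ligands are named alphabetically: chloro before ethylenediamine before hydroxo.
The complex ion is anionic, so cobalt takes the -ate form cobaltate(III).

lithium dichloro(ethylenediamine)dihydroxocobaltate(III)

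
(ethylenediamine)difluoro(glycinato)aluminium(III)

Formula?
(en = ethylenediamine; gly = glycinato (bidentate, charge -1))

Ligands: 1 ethylenediamine (en, neutral), 1 glycinato (gly, -1), 2 fluoro (F, -1). Ligand charge sum = -3.
With Al in oxidation state +3, the complex ion is [Al...].

[Al(en)F2(gly)]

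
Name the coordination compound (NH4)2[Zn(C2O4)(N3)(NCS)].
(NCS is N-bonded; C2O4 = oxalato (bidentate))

The 2 ammonium counter-ions carry a total charge of +2, so each complex ion is 2−.
Ligand charges: 1×azido (-1 each), 1×isothiocyanato (-1 each), 1×oxalato (-2 each); total -4. So Zn + (-4) = 2−, giving Zn = +2.
The complex ion is anionic, so zinc takes the -ate form zincate(II).

ammonium azidoisothiocyanatooxalatozincate(II)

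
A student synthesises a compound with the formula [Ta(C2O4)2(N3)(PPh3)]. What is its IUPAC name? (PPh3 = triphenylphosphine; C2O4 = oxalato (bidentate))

There is no counter-ion, so the complex is neutral overall.
Ligand charges: 1×triphenylphosphine (neutral), 1×azido (-1 each), 2×oxalato (-2 each); total -5. So Ta + (-5) = 0, giving Ta = +5.
Ligands are named alphabetically: azido before oxalato before triphenylphosphine.

azidodioxalato(triphenylphosphine)tantalum(V)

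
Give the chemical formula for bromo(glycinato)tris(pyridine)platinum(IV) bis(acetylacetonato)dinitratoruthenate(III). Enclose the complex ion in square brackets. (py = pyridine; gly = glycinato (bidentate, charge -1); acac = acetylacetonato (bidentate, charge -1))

Cation [Pt…]: ligand charges -2, Pt(IV) ⇒ ion charge 2+.
Anion [Ru…]: ligand charges -4, Ru(III) ⇒ ion charge 1−.
One 2+ cation requires 2 of the 1− anion.

[PtBr(gly)(py)3][Ru(acac)2(NO3)2]2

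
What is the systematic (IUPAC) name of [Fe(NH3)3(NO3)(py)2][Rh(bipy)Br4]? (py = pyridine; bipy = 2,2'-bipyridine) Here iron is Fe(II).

triamminenitratobis(pyridine)iron(II) (2,2'-bipyridine)tetrabromorhodate(III)

Both ions are complex: the cation is named first with the plain metal name, the anion second with the -ate form; each ion's ligands are alphabetised independently.
Fe is given as +2; the cation's ligand charges sum to -1, so the complex cation is 1+.
A 1:1 salt means the anion carries the equal and opposite charge, 1−.
Anion: ligand charges sum to -4; for the ion to be 1−, Rh = +3.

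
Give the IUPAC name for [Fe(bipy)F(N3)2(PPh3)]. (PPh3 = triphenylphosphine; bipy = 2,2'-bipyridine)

There is no counter-ion, so the complex is neutral overall.
Ligand charges: 1×triphenylphosphine (neutral), 2×azido (-1 each), 1×fluoro (-1 each), 1×2,2'-bipyridine (neutral); total -3. So Fe + (-3) = 0, giving Fe = +3.
Ligands are named alphabetically: azido before bipyridine before fluoro before triphenylphosphine.

diazido(2,2'-bipyridine)fluoro(triphenylphosphine)iron(III)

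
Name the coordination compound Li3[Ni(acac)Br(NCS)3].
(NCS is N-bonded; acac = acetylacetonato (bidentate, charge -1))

lithium (acetylacetonato)bromotriisothiocyanatonickelate(II)

The 3 lithium counter-ions carry a total charge of +3, so each complex ion is 3−.
Ligand charges: 1×bromo (-1 each), 3×isothiocyanato (-1 each), 1×acetylacetonato (-1 each); total -5. So Ni + (-5) = 3−, giving Ni = +2.
Ligands are named alphabetically: acetylacetonato before bromo before isothiocyanato.
The complex ion is anionic, so nickel takes the -ate form nickelate(II).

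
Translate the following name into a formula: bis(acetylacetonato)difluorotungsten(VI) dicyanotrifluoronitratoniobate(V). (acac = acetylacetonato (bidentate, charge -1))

[W(acac)2F2][Nb(CN)2F3(NO3)]2

Cation [W…]: ligand charges -4, W(VI) ⇒ ion charge 2+.
Anion [Nb…]: ligand charges -6, Nb(V) ⇒ ion charge 1−.
One 2+ cation requires 2 of the 1− anion.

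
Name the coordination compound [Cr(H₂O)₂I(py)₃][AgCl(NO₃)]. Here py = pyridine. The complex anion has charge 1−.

diaquaiodotris(pyridine)chromium(II) chloronitratoargentate(I)

The complex anion is given as 1−; its ligand charges sum to -2, so Ag = +1.
A 1:1 salt means the cation carries the equal and opposite charge, 1+.
Cation: ligand charges sum to -1; for the ion to be 1+, Cr = +2.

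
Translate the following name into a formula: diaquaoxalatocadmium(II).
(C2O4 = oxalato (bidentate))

Ligands: 2 aqua (H2O, neutral), 1 oxalato (C2O4, -2). Ligand charge sum = -2.
With Cd in oxidation state +2, the complex ion is [Cd...].

[Cd(C2O4)(H2O)2]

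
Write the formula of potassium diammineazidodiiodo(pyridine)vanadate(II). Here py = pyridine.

Ligands: 1 pyridine (py, neutral), 1 azido (N3, -1), 2 ammine (NH3, neutral), 2 iodo (I, -1). Ligand charge sum = -3.
With V in oxidation state +2, the complex ion is [V...]^1−.
Charge balance with potassium (+1) requires 1 complex ion per 1 potassium.

K[VI2(N3)(NH3)2(py)]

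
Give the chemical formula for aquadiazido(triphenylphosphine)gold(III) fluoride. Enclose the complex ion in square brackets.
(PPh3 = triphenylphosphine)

Ligands: 2 azido (N3, -1), 1 triphenylphosphine (PPh3, neutral), 1 aqua (H2O, neutral). Ligand charge sum = -2.
With Au in oxidation state +3, the complex ion is [Au...]^1+.
Charge balance with fluoride (-1) requires 1 complex ion per 1 fluoride.

[Au(H2O)(N3)2(PPh3)]F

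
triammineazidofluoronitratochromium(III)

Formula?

[CrF(N3)(NH3)3(NO3)]

Ligands: 1 nitrato (NO3, -1), 1 azido (N3, -1), 3 ammine (NH3, neutral), 1 fluoro (F, -1). Ligand charge sum = -3.
With Cr in oxidation state +3, the complex ion is [Cr...].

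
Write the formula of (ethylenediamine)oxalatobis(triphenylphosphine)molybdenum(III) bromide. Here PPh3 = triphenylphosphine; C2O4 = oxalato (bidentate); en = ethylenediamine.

Ligands: 2 triphenylphosphine (PPh3, neutral), 1 oxalato (C2O4, -2), 1 ethylenediamine (en, neutral). Ligand charge sum = -2.
Charge balance with bromide (-1) requires 1 complex ion per 1 bromide.

[Mo(C2O4)(en)(PPh3)2]Br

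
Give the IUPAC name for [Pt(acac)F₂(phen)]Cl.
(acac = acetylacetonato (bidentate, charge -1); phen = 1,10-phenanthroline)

(acetylacetonato)difluoro(1,10-phenanthroline)platinum(IV) chloride

The 1 chloride counter-ion carries a total charge of -1, so each complex ion is 1+.
Ligand charges: 1×acetylacetonato (-1 each), 2×fluoro (-1 each), 1×1,10-phenanthroline (neutral); total -3. So Pt + (-3) = 1+, giving Pt = +4.
Ligands are named alphabetically: acetylacetonato before fluoro before phenanthroline.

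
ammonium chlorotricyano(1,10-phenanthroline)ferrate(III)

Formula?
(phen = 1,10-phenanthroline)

Ligands: 3 cyano (CN, -1), 1 chloro (Cl, -1), 1 1,10-phenanthroline (phen, neutral). Ligand charge sum = -4.
With Fe in oxidation state +3, the complex ion is [Fe...]^1−.
Charge balance with ammonium (+1) requires 1 complex ion per 1 ammonium.

NH4[FeCl(CN)3(phen)]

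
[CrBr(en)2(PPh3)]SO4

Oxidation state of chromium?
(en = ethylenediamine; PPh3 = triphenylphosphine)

1 sulfate outside the brackets (-2 each) → the complex ion is 2+.
Ligand charges: 1×Br = -1; 2×en neutral; 1×PPh3 neutral; sum -1.
Cr + (-1) = 2+ ⇒ Cr is +3.

+3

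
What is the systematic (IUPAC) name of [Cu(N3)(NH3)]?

There is no counter-ion, so the complex is neutral overall.
Ligand charges: 1×ammine (neutral), 1×azido (-1 each); total -1. So Cu + (-1) = 0, giving Cu = +1.
Ligands are named alphabetically: ammine before azido.

ammineazidocopper(I)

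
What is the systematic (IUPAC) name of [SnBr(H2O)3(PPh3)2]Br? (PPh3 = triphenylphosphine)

triaquabromobis(triphenylphosphine)tin(II) bromide

The 1 bromide counter-ion carries a total charge of -1, so each complex ion is 1+.
Ligand charges: 1×bromo (-1 each), 3×aqua (neutral), 2×triphenylphosphine (neutral); total -1. So Sn + (-1) = 1+, giving Sn = +2.
Ligands are named alphabetically: aqua before bromo before triphenylphosphine.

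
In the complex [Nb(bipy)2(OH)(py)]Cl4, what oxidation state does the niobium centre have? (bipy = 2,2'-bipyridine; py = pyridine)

+5

4 chloride outside the brackets (-1 each) → the complex ion is 4+.
Ligand charges: 2×bipy neutral; 1×py neutral; 1×OH = -1; sum -1.
Nb + (-1) = 4+ ⇒ Nb is +5.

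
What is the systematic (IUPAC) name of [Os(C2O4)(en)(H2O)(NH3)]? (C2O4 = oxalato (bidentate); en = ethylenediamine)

There is no counter-ion, so the complex is neutral overall.
Ligand charges: 1×aqua (neutral), 1×oxalato (-2 each), 1×ammine (neutral), 1×ethylenediamine (neutral); total -2. So Os + (-2) = 0, giving Os = +2.
Ligands are named alphabetically: ammine before aqua before ethylenediamine before oxalato.

ammineaqua(ethylenediamine)oxalatoosmium(II)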